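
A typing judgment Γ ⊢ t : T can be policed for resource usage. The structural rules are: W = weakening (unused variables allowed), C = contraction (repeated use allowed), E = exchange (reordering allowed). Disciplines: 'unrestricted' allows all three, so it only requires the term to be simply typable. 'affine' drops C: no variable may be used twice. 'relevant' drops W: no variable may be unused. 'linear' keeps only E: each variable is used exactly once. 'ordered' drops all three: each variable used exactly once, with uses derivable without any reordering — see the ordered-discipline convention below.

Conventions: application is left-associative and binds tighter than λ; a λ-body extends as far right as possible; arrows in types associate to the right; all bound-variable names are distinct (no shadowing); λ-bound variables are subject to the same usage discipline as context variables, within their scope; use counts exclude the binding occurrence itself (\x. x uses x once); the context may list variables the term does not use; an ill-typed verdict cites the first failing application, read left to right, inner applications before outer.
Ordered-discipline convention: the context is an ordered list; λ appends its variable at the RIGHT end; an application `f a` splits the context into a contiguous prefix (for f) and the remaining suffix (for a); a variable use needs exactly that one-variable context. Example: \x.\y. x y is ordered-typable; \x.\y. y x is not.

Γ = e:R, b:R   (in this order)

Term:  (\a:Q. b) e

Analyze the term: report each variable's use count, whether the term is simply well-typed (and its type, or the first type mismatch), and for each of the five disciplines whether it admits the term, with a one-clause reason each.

counts: e=1, b=1, a (λ-bound)=0
uses in reading order: b, e
typing: ill-typed: an argument R mismatches the expected Q
ordered: ✗ — not simply typable
linear: ✗ — fails simple typing
affine: ✗ — a type mismatch blocks all five
relevant: ✗ — the type mismatch rejects it
unrestricted: ✗ — not simply typable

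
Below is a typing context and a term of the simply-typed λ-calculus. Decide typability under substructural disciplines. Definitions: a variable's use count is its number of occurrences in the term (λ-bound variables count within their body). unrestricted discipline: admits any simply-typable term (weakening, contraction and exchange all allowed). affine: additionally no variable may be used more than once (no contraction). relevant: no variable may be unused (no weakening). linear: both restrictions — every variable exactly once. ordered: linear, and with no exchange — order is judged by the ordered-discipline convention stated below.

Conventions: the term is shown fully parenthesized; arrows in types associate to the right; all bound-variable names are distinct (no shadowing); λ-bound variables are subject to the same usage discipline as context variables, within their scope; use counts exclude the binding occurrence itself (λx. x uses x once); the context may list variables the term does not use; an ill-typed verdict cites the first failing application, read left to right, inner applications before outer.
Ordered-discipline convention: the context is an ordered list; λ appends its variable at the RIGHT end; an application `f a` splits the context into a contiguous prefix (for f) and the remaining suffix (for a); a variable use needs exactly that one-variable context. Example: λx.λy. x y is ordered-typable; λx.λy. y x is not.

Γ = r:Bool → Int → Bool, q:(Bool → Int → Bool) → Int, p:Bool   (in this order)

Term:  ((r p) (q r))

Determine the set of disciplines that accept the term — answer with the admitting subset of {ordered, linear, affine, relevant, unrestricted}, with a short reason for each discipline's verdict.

accepted by: relevant, unrestricted
use counts: r=2, q=1, p=1
use order (left to right): r, p, q, r
typing: well-typed at Bool
ordered: ✗ — repeated use of r ×2
linear: ✗ — repeated use of r ×2
affine: ✗ — repeated use of r ×2
relevant: ✓ — every one of r, q, p appears
unrestricted: ✓ — simply typable at Bool; W, C, E all held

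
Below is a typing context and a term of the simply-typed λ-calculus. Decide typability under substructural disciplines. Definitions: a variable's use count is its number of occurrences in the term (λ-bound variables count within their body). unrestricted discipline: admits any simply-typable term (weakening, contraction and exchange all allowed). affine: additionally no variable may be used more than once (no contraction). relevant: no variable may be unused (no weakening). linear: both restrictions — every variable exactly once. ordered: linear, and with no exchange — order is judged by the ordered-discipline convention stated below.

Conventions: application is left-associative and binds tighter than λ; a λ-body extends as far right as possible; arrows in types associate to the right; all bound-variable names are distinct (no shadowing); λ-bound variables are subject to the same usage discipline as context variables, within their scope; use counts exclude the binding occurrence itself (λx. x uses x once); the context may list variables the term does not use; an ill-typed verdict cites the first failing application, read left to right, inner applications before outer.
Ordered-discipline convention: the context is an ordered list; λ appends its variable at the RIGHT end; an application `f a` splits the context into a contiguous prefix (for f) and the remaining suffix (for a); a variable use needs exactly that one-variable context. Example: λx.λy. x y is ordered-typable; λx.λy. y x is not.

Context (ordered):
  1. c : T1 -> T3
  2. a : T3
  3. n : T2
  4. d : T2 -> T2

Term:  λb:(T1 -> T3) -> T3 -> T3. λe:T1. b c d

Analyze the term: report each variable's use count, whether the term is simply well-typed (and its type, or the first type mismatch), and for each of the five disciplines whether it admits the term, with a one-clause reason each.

usage: c ×1, a ×0, n ×0, d ×1, b (bound) ×1, e (bound) ×0
order of uses: b, c, d
typing: ill-typed: a function awaiting T3 gets T2 -> T2
ordered: ✗ — fails simple typing
linear: ✗ — a type mismatch blocks all five
affine: ✗ — the type mismatch rejects it
relevant: ✗ — not simply typable
unrestricted: ✗ — fails simple typing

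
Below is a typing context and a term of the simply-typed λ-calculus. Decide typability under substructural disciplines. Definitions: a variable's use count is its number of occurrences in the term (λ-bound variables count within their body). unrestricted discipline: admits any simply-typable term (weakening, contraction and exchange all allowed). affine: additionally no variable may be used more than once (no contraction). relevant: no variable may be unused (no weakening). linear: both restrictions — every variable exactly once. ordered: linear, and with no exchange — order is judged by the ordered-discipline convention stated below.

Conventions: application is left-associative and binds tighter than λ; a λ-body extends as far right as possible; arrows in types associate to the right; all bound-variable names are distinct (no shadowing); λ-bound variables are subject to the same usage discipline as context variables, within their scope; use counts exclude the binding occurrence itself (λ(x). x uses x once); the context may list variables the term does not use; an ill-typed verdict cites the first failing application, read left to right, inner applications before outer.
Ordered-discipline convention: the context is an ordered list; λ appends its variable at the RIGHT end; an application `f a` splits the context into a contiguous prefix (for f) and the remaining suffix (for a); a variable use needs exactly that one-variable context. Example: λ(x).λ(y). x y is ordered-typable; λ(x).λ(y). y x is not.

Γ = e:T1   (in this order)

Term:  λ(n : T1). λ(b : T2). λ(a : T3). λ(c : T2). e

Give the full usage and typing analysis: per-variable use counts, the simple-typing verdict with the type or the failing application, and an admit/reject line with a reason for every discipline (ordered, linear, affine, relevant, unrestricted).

counts: e: 1×; n (bound): 0×; b (bound): 0×; a (bound): 0×; c (bound): 0×
use order (left to right): e
typing: well-typed at T1 -> T2 -> T3 -> T2 -> T1
ordered ✗ (n, b, a, c left unused)
linear ✗ (n, b, a, c left unused)
affine ✓ (none of e, n, b, a, c used more than once)
relevant ✗ (n, b, a, c left unused)
unrestricted ✓ (type-checks (T1 -> T2 -> T3 -> T2 -> T1) and nothing is barred)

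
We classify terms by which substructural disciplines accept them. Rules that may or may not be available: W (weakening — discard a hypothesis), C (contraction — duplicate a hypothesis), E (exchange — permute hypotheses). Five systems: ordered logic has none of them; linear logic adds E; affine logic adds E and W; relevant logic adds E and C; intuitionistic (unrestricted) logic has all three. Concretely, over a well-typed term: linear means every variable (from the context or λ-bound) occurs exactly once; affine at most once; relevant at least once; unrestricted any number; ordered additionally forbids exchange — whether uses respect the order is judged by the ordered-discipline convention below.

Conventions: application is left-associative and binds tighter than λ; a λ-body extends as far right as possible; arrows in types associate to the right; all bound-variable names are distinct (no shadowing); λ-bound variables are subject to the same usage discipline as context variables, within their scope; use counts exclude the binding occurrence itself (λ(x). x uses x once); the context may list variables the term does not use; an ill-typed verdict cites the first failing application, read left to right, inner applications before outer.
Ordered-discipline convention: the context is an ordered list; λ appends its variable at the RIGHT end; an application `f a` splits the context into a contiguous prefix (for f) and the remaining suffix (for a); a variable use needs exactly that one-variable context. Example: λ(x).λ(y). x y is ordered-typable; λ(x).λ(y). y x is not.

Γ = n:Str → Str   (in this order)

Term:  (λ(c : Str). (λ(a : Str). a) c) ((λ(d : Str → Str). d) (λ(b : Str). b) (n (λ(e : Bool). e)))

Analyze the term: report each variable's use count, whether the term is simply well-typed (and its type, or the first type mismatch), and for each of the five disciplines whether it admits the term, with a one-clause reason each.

use counts: n=1, c [bound]=1, a [bound]=1, d [bound]=1, b [bound]=1, e [bound]=1
use order (left to right): a, c, d, b, n, e
typing: ill-typed: a function awaiting Str gets Bool → Bool
ordered: ✗ — a type mismatch blocks all five
linear: ✗ — the type mismatch rejects it
affine: ✗ — not simply typable
relevant: ✗ — fails simple typing
unrestricted: ✗ — a type mismatch blocks all five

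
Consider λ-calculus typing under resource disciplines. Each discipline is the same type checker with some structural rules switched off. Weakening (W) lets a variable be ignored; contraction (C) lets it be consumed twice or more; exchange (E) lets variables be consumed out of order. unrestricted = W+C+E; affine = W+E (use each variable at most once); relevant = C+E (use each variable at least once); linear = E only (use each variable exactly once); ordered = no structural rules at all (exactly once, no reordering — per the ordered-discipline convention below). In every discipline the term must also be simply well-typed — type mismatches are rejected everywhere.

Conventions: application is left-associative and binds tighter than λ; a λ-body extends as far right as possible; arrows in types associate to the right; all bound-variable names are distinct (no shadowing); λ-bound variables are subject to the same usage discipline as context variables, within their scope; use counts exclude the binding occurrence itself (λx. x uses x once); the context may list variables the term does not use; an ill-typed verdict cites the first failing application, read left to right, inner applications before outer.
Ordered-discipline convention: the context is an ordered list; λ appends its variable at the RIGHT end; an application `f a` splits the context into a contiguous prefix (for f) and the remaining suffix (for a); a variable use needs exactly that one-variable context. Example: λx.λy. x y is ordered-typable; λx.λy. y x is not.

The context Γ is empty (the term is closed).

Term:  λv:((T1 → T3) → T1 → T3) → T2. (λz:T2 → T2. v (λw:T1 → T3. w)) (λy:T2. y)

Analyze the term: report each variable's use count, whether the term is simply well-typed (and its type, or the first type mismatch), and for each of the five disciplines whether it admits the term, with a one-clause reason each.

use counts: v (bound): 1×, z (bound): 0×, w (bound): 1×, y (bound): 1×
use order (left to right): v, w, y
typing: well-typed — term : (((T1 → T3) → T1 → T3) → T2) → T2
ordered ✗ (z left unused)
linear ✗ (z left unused)
affine ✓ (none of v, z, w, y used more than once)
relevant ✗ (z left unused)
unrestricted ✓ (well-typed at (((T1 → T3) → T1 → T3) → T2) → T2; no restrictions here)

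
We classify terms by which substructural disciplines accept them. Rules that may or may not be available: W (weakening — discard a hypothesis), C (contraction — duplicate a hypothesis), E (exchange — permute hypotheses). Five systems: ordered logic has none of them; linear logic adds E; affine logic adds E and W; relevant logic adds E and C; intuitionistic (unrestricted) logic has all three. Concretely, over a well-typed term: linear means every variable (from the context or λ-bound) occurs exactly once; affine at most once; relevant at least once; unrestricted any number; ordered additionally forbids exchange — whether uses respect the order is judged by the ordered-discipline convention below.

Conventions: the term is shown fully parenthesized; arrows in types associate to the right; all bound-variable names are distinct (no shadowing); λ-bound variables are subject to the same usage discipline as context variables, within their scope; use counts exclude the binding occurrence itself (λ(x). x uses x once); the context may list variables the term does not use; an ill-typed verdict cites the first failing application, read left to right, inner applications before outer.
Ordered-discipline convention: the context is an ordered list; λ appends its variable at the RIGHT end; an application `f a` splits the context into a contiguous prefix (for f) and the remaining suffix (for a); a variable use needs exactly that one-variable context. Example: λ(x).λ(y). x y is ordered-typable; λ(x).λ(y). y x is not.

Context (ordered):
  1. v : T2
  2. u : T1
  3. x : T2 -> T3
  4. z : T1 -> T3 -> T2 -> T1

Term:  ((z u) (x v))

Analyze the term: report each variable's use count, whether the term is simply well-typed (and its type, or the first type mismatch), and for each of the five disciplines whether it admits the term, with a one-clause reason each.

counts: v: 1×; u: 1×; x: 1×; z: 1×
order of uses: z, u, x, v
typing: the term checks, with type T2 -> T1
ordered ✗ (no ordered split (uses run z, u, x, v))
linear ✓ (v, u, x, z: one use apiece)
affine ✓ (no duplicate uses among v, u, x, z)
relevant ✓ (at least one use each (v, u, x, z))
unrestricted ✓ (simply typable at T2 -> T1; W, C, E all held)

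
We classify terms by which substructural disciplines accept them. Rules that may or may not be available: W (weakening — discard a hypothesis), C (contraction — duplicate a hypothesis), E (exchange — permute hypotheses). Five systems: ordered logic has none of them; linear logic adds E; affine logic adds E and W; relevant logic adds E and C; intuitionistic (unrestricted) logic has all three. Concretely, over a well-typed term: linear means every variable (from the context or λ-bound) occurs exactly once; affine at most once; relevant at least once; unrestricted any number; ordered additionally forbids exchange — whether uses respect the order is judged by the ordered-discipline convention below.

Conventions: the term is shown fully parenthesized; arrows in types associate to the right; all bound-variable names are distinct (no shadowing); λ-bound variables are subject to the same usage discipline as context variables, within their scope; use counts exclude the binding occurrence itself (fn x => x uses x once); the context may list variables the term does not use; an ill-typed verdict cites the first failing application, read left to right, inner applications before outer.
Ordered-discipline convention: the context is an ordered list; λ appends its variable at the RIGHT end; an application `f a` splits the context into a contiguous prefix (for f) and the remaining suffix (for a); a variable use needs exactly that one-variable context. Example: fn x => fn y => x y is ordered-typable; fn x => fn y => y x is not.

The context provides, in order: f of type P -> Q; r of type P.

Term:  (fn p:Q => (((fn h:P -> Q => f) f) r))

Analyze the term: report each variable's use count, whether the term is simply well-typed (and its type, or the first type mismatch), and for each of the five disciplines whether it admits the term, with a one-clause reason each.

variable uses: f: 2×; r: 1×; p (bound): 0×; h (bound): 0×
order of uses: f, f, r
typing: ✓ — Q -> Q
ordered: ✗ — needs contraction — f ×2; needs weakening: p, h unused
linear: ✗ — needs contraction — f ×2; needs weakening: p, h unused
affine: ✗ — needs contraction — f ×2
relevant: ✗ — needs weakening: p, h unused
unrestricted: ✓ — typability at Q -> Q is all that's needed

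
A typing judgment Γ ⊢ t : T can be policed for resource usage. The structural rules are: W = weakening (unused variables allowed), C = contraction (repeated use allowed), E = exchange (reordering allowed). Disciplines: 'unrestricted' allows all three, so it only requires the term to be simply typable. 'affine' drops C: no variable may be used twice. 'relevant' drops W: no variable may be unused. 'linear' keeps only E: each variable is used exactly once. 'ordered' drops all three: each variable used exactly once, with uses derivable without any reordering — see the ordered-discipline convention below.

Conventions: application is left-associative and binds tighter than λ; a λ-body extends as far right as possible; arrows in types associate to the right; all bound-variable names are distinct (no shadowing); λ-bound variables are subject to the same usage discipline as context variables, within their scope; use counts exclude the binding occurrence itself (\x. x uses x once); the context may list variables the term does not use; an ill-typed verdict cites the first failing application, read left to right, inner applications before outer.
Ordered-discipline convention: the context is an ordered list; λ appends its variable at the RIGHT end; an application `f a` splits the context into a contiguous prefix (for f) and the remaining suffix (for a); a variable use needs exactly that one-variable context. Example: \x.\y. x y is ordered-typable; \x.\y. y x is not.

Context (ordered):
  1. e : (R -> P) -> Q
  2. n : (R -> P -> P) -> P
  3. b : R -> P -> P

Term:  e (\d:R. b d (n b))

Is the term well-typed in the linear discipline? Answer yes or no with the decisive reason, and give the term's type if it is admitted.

no — repeated use of b ×2
usage: e: 1; n: 1; b: 2; d (λ-bound): 1
use order (left to right): e, b, d, n, b
typing: well-typed at Q
per-discipline verdicts: ordered ✗, linear ✗, affine ✗, relevant ✓, unrestricted ✓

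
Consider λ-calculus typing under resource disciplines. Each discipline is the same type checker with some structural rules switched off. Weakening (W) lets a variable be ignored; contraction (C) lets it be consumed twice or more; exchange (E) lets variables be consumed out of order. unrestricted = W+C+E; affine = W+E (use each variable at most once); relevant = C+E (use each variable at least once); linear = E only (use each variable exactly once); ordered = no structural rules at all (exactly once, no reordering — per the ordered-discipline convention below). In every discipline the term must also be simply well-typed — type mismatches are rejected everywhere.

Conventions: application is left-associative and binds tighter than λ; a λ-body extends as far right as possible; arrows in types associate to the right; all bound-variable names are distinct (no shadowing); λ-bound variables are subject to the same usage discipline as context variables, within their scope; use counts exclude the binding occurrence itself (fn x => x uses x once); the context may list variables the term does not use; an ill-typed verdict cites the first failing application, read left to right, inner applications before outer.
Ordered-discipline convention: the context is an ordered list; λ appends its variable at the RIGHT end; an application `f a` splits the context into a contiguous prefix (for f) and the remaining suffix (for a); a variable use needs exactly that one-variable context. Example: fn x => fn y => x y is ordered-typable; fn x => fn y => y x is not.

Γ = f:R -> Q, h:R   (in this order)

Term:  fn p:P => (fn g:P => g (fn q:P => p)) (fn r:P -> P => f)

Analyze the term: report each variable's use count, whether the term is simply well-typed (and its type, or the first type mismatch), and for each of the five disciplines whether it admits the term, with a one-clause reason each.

usage: f: 1×; h: 0×; p (bound): 1×; g (bound): 1×; q (bound): 0×; r (bound): 0×
uses in reading order: g, p, f
typing: ill-typed: can't apply a value of type P
ordered: ✗ — fails simple typing
linear: ✗ — a type mismatch blocks all five
affine: ✗ — the type mismatch rejects it
relevant: ✗ — not simply typable
unrestricted: ✗ — fails simple typing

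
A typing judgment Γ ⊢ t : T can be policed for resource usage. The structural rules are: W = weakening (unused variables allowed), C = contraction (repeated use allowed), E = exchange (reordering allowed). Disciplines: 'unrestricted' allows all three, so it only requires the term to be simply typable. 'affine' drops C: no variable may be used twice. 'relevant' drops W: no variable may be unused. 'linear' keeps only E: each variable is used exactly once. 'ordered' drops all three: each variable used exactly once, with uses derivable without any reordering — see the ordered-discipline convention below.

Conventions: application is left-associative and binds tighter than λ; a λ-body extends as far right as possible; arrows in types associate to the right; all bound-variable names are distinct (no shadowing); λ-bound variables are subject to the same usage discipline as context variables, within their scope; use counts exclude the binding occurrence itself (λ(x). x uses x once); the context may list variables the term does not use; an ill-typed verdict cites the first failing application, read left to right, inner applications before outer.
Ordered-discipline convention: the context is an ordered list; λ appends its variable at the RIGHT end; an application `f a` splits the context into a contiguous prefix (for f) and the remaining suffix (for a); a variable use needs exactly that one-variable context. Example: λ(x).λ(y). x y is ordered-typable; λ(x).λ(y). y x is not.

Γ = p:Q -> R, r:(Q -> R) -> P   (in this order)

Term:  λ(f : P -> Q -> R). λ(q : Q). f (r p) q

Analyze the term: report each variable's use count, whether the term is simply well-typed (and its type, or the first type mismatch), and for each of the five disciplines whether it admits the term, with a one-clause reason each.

counts: p: 1×, r: 1×, f (bound): 1×, q (bound): 1×
left-to-right use order: f, r, p, q
typing: the term checks, with type (P -> Q -> R) -> Q -> R
ordered ✗ (use order f, r, p, q needs exchange)
linear ✓ (p, r, f, q: one use apiece)
affine ✓ (at most one use each (p, r, f, q))
relevant ✓ (at least one use each (p, r, f, q))
unrestricted ✓ (simply typable at (P -> Q -> R) -> Q -> R; W, C, E all held)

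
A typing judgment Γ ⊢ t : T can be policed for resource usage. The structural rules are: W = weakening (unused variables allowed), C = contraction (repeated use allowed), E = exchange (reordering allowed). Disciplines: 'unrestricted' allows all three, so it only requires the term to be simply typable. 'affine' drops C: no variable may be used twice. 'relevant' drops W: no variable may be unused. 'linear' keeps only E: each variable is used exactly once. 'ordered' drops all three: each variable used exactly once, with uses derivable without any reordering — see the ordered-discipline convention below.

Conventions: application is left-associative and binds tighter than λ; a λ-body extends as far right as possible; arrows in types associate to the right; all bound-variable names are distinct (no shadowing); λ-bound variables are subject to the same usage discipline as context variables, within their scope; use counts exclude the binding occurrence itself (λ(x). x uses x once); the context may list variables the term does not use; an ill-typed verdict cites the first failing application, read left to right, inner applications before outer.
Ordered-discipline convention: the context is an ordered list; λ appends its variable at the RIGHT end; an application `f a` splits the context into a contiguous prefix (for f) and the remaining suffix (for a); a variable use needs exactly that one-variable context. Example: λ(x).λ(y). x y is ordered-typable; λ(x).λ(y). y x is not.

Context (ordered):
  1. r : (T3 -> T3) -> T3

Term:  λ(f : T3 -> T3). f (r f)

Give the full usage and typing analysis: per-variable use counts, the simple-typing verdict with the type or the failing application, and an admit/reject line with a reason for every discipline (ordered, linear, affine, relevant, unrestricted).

variable uses: r ×1, f (bound) ×2
left-to-right use order: f, r, f
typing: the term checks, with type (T3 -> T3) -> T3
ordered: ✗ — uses contraction: f ×2
linear: ✗ — uses contraction: f ×2
affine: ✗ — uses contraction: f ×2
relevant: ✓ — none of r, f goes unused
unrestricted: ✓ — well-typed at (T3 -> T3) -> T3; no restrictions here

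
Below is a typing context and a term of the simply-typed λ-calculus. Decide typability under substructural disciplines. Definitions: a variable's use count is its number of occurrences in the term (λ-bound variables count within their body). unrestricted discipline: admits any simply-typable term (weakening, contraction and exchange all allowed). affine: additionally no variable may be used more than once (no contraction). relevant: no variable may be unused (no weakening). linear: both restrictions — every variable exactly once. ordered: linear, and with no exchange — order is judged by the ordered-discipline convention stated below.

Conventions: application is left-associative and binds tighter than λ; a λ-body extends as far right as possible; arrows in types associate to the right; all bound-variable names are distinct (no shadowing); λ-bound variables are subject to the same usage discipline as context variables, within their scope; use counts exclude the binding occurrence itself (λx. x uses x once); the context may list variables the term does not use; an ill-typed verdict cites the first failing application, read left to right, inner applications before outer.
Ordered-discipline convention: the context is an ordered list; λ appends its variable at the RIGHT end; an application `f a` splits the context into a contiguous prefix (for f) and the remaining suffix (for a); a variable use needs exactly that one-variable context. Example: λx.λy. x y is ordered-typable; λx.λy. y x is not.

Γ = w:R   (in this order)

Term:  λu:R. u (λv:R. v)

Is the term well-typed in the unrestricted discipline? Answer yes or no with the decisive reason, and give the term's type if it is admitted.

no — not simply typable
counts: w=0, u [bound]=1, v [bound]=1
order of uses: u, v
typing: ill-typed: applying a non-function (R)
across the five disciplines: ordered ✗, linear ✗, affine ✗, relevant ✗, unrestricted ✗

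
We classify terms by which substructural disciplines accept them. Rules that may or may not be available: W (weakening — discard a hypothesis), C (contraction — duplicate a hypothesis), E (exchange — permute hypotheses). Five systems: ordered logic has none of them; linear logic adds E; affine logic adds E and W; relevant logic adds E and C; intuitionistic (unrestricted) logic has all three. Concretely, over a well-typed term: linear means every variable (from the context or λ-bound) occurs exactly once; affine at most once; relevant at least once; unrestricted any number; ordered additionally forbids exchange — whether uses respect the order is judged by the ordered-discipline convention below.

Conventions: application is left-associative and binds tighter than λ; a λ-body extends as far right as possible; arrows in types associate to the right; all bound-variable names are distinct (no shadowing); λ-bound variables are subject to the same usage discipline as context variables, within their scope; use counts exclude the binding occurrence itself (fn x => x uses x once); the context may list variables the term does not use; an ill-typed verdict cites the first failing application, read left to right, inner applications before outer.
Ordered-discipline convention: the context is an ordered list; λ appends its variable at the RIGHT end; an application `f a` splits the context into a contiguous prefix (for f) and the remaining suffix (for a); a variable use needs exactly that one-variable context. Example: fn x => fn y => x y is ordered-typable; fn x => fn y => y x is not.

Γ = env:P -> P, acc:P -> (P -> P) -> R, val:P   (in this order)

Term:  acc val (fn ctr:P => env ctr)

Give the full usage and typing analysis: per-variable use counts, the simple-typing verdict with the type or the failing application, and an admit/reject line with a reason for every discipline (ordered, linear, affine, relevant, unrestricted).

usage: env: 1; acc: 1; val: 1; ctr [bound]: 1
left-to-right use order: acc, val, env, ctr
typing: well-typed at R
ordered: ✗ — needs exchange: uses follow acc, val, env, ctr
linear: ✓ — exactly-once usage across env, acc, val, ctr
affine: ✓ — none of env, acc, val, ctr used more than once
relevant: ✓ — env, acc, val, ctr: all used, weakening unneeded
unrestricted: ✓ — simply typable at R; W, C, E all held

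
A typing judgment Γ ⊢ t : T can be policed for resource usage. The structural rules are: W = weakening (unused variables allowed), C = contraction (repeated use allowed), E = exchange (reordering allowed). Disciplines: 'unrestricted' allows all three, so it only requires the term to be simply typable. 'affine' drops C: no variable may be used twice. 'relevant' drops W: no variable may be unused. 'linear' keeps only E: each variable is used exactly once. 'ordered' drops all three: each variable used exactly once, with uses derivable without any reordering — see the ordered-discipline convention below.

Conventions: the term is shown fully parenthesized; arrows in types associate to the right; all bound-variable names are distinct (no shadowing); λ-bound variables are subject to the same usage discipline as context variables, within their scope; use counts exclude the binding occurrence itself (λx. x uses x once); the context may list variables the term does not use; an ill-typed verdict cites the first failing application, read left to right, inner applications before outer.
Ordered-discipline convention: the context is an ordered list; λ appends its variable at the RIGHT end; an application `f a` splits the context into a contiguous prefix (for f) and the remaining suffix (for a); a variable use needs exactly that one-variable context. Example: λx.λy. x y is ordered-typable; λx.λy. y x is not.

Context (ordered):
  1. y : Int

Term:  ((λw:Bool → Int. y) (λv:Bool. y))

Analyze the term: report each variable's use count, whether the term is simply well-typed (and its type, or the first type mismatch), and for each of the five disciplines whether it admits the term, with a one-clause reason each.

usage: y: 2×; w (bound): 0×; v (bound): 0×
uses in reading order: y, y
typing: well-typed — term : Int
ordered: ✗, uses contraction: y ×2; w, v left unused
linear: ✗, uses contraction: y ×2; w, v left unused
affine: ✗, uses contraction: y ×2
relevant: ✗, w, v left unused
unrestricted: ✓, well-typed at Int; no restrictions here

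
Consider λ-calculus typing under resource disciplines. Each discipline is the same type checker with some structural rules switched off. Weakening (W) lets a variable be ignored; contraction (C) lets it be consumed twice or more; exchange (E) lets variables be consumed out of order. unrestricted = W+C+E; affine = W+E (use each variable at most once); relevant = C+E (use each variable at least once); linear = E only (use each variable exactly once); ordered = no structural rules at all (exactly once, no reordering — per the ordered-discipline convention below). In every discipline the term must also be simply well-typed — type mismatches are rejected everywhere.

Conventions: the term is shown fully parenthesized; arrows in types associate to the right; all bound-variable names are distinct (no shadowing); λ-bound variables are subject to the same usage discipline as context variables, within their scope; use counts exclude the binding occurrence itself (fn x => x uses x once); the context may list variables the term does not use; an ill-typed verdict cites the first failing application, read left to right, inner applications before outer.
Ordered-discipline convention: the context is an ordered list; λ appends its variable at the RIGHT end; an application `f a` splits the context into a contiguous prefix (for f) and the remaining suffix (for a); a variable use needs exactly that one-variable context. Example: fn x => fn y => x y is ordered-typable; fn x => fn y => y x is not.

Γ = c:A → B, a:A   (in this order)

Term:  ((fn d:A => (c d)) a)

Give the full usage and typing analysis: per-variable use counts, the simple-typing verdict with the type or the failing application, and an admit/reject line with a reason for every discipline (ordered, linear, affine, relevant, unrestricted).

counts: c: 1; a: 1; d [bound]: 1
use order (left to right): c, d, a
typing: well-typed at B
ordered: ✓ — single-use (c, a, d), ordered derivation ok
linear: ✓ — single use per variable (c, a, d)
affine: ✓ — no duplicate uses among c, a, d
relevant: ✓ — none of c, a, d goes unused
unrestricted: ✓ — simply typable at B; W, C, E all held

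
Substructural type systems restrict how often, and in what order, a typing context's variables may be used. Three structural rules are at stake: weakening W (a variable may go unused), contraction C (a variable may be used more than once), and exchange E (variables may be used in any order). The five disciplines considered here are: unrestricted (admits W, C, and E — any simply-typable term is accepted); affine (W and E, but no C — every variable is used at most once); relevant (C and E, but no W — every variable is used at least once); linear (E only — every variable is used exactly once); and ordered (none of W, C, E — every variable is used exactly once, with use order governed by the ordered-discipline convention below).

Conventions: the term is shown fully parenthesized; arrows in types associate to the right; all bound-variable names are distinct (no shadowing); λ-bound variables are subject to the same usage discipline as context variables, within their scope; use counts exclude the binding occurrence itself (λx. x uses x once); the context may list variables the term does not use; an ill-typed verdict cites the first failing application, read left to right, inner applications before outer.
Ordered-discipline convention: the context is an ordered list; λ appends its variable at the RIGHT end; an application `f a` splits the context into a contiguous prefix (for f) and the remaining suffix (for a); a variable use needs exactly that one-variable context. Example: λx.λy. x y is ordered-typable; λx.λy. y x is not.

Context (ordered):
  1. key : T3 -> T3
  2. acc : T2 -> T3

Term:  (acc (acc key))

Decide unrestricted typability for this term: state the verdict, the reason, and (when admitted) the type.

no — a type mismatch blocks all five
variable uses: key: 1×; acc: 2×
order of uses: acc, acc, key
typing: ill-typed: an argument T3 -> T3 mismatches the expected T2
per-discipline verdicts: ordered ✗, linear ✗, affine ✗, relevant ✗, unrestricted ✗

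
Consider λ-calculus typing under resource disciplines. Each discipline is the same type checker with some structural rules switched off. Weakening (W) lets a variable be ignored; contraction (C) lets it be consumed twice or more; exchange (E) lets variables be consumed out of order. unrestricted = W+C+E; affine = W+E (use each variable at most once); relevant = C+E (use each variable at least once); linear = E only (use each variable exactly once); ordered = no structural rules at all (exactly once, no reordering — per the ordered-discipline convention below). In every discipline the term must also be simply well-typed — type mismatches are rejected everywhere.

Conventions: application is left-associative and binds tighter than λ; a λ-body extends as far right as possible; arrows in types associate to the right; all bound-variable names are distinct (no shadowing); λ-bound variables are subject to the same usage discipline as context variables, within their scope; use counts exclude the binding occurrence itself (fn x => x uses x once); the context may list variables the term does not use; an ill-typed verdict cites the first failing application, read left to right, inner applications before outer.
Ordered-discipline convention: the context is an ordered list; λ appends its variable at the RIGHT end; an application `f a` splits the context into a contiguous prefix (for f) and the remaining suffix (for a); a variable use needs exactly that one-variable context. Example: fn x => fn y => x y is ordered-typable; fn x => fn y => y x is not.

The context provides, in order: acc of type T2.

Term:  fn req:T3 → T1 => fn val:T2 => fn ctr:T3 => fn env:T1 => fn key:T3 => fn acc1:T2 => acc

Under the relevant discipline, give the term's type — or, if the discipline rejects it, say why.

not well-typed under relevant — unused: req, val, ctr, env, key, acc1 — weakening required
counts: acc: 1×, req [bound]: 0×, val [bound]: 0×, ctr [bound]: 0×, env [bound]: 0×, key [bound]: 0×, acc1 [bound]: 0×
use order (left to right): acc
typing: the term checks, with type (T3 → T1) → T2 → T3 → T1 → T3 → T2 → T2
per-discipline verdicts: ordered ✗ · linear ✗ · affine ✓ · relevant ✗ · unrestricted ✓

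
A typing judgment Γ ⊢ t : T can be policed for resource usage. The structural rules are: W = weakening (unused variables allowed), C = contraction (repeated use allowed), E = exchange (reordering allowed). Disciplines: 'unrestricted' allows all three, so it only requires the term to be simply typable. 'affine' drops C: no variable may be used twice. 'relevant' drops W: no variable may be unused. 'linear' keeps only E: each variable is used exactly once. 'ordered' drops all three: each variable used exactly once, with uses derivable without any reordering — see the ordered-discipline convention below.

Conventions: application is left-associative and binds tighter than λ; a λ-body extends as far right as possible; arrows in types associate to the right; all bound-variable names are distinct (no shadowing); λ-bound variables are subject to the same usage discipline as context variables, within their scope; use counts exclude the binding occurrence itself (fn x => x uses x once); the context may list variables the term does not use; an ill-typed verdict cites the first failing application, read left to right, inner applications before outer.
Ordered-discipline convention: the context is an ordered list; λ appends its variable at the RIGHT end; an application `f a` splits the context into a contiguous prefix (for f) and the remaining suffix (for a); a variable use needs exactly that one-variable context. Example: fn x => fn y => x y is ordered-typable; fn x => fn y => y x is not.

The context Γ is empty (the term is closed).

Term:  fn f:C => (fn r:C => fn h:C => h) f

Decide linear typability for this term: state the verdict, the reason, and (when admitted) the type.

no — unused: r — weakening required
use counts: f (bound): 1×; r (bound): 0×; h (bound): 1×
use order (left to right): h, f
typing: well-typed at C → C → C
summary: ordered ✗ | linear ✗ | affine ✓ | relevant ✗ | unrestricted ✓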